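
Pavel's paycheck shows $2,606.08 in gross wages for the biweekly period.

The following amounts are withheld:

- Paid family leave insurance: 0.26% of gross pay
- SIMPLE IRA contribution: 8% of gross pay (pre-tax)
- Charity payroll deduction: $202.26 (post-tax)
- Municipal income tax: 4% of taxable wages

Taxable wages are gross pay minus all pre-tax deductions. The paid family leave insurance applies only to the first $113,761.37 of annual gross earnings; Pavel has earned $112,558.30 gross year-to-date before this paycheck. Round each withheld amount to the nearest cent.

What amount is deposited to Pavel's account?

$2,096.30

SIMPLE IRA contribution: $2,606.08 × 0.08 = $208.49
Taxable wages = $2,606.08 − $208.49 = $2,397.59
Municipal income tax: $2,397.59 × 0.04 = $95.90
Paid family leave insurance: only $113,761.37 − $112,558.30 = $1,203.07 of this check is subject → $1,203.07 × 0.0026 = $3.13
Charity payroll deduction: $202.26
Total deductions = $208.49 + $95.90 + $3.13 + $202.26 = $509.78
Net pay = $2,606.08 − $509.78 = $2,096.30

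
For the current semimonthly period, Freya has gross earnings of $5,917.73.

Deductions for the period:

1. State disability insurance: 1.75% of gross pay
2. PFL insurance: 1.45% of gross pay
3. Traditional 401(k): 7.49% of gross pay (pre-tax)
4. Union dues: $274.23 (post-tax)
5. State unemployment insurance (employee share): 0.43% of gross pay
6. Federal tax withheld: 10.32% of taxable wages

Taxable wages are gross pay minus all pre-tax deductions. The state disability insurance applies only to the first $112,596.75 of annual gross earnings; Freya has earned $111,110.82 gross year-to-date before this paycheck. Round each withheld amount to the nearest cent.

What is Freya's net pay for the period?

$4,498.03

Traditional 401(k): $5,917.73 × 0.0749 = $443.24
Taxable wages = $5,917.73 − $443.24 = $5,474.49
Federal tax withheld: $5,474.49 × 0.1032 = $564.97
State disability insurance: only $112,596.75 − $111,110.82 = $1,485.93 of this check is subject → $1,485.93 × 0.0175 = $26.00
State unemployment insurance (employee share): $5,917.73 × 0.0043 = $25.45
PFL insurance: $5,917.73 × 0.0145 = $85.81
Union dues: $274.23
Total deductions = $443.24 + $564.97 + $26.00 + $25.45 + $85.81 + $274.23 = $1,419.70
Net pay = $5,917.73 − $1,419.70 = $4,498.03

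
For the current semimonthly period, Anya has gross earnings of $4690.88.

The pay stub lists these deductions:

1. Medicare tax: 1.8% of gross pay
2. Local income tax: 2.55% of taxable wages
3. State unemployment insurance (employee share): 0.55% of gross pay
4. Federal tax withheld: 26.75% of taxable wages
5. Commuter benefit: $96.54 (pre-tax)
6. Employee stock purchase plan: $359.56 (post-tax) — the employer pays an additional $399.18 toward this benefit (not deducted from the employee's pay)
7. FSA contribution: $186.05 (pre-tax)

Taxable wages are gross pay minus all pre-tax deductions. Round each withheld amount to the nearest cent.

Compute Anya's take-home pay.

FSA contribution: $186.05
Commuter benefit: $96.54
Pre-tax total = $186.05 + $96.54 = $282.59
Taxable wages = $4690.88 − $282.59 = $4408.29
Federal tax withheld: $4408.29 × 0.2675 = $1179.22
Local income tax: $4408.29 × 0.0255 = $112.41
State unemployment insurance (employee share): $4690.88 × 0.0055 = $25.80
Medicare tax: $4690.88 × 0.018 = $84.44
Employee stock purchase plan: $359.56
(Employer's $399.18 toward employee stock purchase plan is not withheld from the employee.)
Total deductions = $186.05 + $96.54 + $1179.22 + $112.41 + $25.80 + $84.44 + $359.56 = $2044.02
Net pay = $4690.88 − $2044.02 = $2646.86

$2646.86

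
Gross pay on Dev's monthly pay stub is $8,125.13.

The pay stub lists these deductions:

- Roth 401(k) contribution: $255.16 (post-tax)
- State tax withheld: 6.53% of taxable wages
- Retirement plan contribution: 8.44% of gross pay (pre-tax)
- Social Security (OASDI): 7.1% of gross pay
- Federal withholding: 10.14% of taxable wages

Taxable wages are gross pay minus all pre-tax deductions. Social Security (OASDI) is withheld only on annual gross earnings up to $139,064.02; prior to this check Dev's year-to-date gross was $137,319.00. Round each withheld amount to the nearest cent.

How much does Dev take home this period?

$5,820.17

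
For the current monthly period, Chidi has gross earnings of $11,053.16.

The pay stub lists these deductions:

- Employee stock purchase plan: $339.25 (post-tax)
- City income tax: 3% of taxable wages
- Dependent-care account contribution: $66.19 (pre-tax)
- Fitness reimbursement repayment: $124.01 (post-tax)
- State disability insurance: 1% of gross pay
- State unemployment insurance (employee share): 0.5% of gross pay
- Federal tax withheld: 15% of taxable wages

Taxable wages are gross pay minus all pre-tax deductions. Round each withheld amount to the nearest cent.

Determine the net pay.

$8,380.25

Dependent-care account contribution: $66.19
Taxable wages = $11,053.16 − $66.19 = $10,986.97
City income tax: $10,986.97 × 0.03 = $329.61
Federal tax withheld: $10,986.97 × 0.15 = $1,648.05
State disability insurance: $11,053.16 × 0.01 = $110.53
State unemployment insurance (employee share): $11,053.16 × 0.005 = $55.27
Employee stock purchase plan: $339.25
Fitness reimbursement repayment: $124.01
Total deductions = $66.19 + $329.61 + $1,648.05 + $110.53 + $55.27 + $339.25 + $124.01 = $2,672.91
Net pay = $11,053.16 − $2,672.91 = $8,380.25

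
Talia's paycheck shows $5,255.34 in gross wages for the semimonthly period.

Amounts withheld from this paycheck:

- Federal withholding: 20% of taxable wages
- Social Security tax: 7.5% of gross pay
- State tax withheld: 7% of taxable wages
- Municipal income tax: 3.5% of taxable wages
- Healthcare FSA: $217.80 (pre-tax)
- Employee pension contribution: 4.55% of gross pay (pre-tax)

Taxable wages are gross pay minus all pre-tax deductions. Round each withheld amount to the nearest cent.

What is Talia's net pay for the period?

Healthcare FSA: $217.80
Employee pension contribution: $5,255.34 × 0.0455 = $239.12
Pre-tax total = $217.80 + $239.12 = $456.92
Taxable wages = $5,255.34 − $456.92 = $4,798.42
Federal withholding: $4,798.42 × 0.2 = $959.68
State tax withheld: $4,798.42 × 0.07 = $335.89
Municipal income tax: $4,798.42 × 0.035 = $167.94
Social Security tax: $5,255.34 × 0.075 = $394.15
Total deductions = $217.80 + $239.12 + $959.68 + $335.89 + $167.94 + $394.15 = $2,314.58
Net pay = $5,255.34 − $2,314.58 = $2,940.76

$2,940.76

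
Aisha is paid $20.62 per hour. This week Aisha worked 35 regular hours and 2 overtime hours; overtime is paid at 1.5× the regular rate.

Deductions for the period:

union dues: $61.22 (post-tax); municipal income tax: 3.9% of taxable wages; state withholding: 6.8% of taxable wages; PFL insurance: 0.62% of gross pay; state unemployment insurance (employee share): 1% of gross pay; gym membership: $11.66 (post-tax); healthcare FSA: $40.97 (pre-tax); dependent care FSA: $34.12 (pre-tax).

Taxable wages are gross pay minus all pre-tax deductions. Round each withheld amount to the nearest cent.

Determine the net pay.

Regular pay: 35 × $20.62 = $721.70
Overtime pay: 2 × $20.62 × 1.5 = $61.86
Gross pay = $721.70 + $61.86 = $783.56
Dependent care FSA: $34.12
Healthcare FSA: $40.97
Pre-tax total = $34.12 + $40.97 = $75.09
Taxable wages = $783.56 − $75.09 = $708.47
Municipal income tax: $708.47 × 0.039 = $27.63
State withholding: $708.47 × 0.068 = $48.18
PFL insurance: $783.56 × 0.0062 = $4.86
State unemployment insurance (employee share): $783.56 × 0.01 = $7.84
Gym membership: $11.66
Union dues: $61.22
Total deductions = $34.12 + $40.97 + $27.63 + $48.18 + $4.86 + $7.84 + $11.66 + $61.22 = $236.48
Net pay = $783.56 − $236.48 = $547.08

$547.08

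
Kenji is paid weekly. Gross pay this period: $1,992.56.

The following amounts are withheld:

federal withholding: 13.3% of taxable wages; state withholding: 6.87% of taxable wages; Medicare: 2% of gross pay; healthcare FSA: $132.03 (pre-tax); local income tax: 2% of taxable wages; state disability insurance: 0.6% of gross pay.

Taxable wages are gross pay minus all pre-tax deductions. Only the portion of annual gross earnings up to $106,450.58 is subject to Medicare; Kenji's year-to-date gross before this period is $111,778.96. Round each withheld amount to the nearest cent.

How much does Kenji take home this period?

Healthcare FSA: $132.03
Taxable wages = $1,992.56 − $132.03 = $1,860.53
Federal withholding: $1,860.53 × 0.133 = $247.45
Local income tax: $1,860.53 × 0.02 = $37.21
State withholding: $1,860.53 × 0.0687 = $127.82
State disability insurance: $1,992.56 × 0.006 = $11.96
Medicare: annual cap $106,450.58 already reached (YTD $111,778.96), so $0.00
Total deductions = $132.03 + $247.45 + $37.21 + $127.82 + $11.96 + $0.00 = $556.47
Net pay = $1,992.56 − $556.47 = $1,436.09

$1,436.09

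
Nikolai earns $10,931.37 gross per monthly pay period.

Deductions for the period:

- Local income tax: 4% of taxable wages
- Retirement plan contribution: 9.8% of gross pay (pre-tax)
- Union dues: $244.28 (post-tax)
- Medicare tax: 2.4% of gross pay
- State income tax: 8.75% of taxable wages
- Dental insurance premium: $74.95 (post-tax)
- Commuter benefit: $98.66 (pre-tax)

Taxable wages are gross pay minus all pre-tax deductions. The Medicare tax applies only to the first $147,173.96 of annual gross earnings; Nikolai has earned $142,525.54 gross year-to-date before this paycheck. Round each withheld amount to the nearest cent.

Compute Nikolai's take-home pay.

$8,086.06

Retirement plan contribution: $10,931.37 × 0.098 = $1,071.27
Commuter benefit: $98.66
Pre-tax total = $1,071.27 + $98.66 = $1,169.93
Taxable wages = $10,931.37 − $1,169.93 = $9,761.44
State income tax: $9,761.44 × 0.0875 = $854.13
Local income tax: $9,761.44 × 0.04 = $390.46
Medicare tax: only $147,173.96 − $142,525.54 = $4,648.42 of this check is subject → $4,648.42 × 0.024 = $111.56
Dental insurance premium: $74.95
Union dues: $244.28
Total deductions = $1,071.27 + $98.66 + $854.13 + $390.46 + $111.56 + $74.95 + $244.28 = $2,845.31
Net pay = $10,931.37 − $2,845.31 = $8,086.06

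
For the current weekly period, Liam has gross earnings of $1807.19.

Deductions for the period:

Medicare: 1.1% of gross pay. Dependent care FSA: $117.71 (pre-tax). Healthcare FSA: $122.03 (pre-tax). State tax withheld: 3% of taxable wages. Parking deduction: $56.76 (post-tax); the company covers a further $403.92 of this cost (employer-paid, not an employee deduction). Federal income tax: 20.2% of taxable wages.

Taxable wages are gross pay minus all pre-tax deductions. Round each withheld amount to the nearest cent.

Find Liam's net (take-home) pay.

Healthcare FSA: $122.03
Dependent care FSA: $117.71
Pre-tax total = $122.03 + $117.71 = $239.74
Taxable wages = $1807.19 − $239.74 = $1567.45
Federal income tax: $1567.45 × 0.202 = $316.62
State tax withheld: $1567.45 × 0.03 = $47.02
Medicare: $1807.19 × 0.011 = $19.88
Parking deduction: $56.76
(Employer's $403.92 toward parking deduction is not withheld from the employee.)
Total deductions = $122.03 + $117.71 + $316.62 + $47.02 + $19.88 + $56.76 = $680.02
Net pay = $1807.19 − $680.02 = $1127.17

$1127.17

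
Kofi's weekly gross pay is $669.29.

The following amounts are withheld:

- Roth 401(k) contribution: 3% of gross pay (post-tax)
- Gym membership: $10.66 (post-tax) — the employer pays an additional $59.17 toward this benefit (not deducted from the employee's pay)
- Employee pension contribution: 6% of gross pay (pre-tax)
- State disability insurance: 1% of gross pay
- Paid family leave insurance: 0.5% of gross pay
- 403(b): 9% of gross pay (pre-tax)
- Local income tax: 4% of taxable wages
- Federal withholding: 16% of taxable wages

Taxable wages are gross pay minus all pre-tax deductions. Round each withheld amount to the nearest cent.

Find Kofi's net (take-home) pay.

$414.33

403(b): $669.29 × 0.09 = $60.24
Employee pension contribution: $669.29 × 0.06 = $40.16
Pre-tax total = $60.24 + $40.16 = $100.40
Taxable wages = $669.29 − $100.40 = $568.89
Local income tax: $568.89 × 0.04 = $22.76
Federal withholding: $568.89 × 0.16 = $91.02
State disability insurance: $669.29 × 0.01 = $6.69
Paid family leave insurance: $669.29 × 0.005 = $3.35
Roth 401(k) contribution: $669.29 × 0.03 = $20.08
Gym membership: $10.66
(Employer's $59.17 toward gym membership is not withheld from the employee.)
Total deductions = $60.24 + $40.16 + $22.76 + $91.02 + $6.69 + $3.35 + $20.08 + $10.66 = $254.96
Net pay = $669.29 − $254.96 = $414.33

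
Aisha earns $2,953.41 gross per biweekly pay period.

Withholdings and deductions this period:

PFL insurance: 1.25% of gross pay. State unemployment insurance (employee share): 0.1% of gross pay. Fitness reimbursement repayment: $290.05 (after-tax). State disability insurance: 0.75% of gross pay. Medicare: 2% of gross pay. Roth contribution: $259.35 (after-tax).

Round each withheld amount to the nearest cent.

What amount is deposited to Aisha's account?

$2,282.92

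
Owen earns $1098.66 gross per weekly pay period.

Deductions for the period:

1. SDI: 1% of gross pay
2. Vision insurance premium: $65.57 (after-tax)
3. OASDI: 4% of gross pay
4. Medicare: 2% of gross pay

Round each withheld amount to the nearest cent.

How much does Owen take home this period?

SDI: $1098.66 × 0.01 = $10.99
Medicare: $1098.66 × 0.02 = $21.97
OASDI: $1098.66 × 0.04 = $43.95
Vision insurance premium: $65.57
Total deductions = $10.99 + $21.97 + $43.95 + $65.57 = $142.48
Net pay = $1098.66 − $142.48 = $956.18

$956.18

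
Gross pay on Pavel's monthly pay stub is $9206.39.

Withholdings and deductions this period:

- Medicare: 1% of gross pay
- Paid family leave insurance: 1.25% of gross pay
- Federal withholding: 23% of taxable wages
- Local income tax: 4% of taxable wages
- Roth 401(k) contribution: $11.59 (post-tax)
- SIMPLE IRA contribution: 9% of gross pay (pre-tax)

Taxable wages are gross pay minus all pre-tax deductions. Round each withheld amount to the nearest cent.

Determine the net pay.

$5897.07

SIMPLE IRA contribution: $9206.39 × 0.09 = $828.58
Taxable wages = $9206.39 − $828.58 = $8377.81
Local income tax: $8377.81 × 0.04 = $335.11
Federal withholding: $8377.81 × 0.23 = $1926.90
Medicare: $9206.39 × 0.01 = $92.06
Paid family leave insurance: $9206.39 × 0.0125 = $115.08
Roth 401(k) contribution: $11.59
Total deductions = $828.58 + $335.11 + $1926.90 + $92.06 + $115.08 + $11.59 = $3309.32
Net pay = $9206.39 − $3309.32 = $5897.07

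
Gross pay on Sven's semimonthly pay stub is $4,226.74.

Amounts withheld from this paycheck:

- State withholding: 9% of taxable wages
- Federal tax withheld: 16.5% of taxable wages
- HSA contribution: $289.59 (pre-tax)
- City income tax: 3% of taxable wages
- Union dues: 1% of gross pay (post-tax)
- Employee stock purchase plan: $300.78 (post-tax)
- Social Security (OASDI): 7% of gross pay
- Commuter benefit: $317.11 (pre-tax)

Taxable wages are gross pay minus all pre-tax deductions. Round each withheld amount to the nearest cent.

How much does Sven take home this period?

$1,949.41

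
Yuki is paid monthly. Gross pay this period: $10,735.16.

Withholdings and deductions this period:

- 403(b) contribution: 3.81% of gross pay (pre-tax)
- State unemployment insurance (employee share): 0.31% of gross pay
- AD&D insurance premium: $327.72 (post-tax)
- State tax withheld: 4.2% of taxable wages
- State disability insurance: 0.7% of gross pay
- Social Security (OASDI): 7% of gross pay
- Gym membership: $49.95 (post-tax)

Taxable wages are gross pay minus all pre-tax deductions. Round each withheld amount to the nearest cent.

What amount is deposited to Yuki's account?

403(b) contribution: $10,735.16 × 0.0381 = $409.01
Taxable wages = $10,735.16 − $409.01 = $10,326.15
State tax withheld: $10,326.15 × 0.042 = $433.70
State unemployment insurance (employee share): $10,735.16 × 0.0031 = $33.28
State disability insurance: $10,735.16 × 0.007 = $75.15
Social Security (OASDI): $10,735.16 × 0.07 = $751.46
Gym membership: $49.95
AD&D insurance premium: $327.72
Total deductions = $409.01 + $433.70 + $33.28 + $75.15 + $751.46 + $49.95 + $327.72 = $2,080.27
Net pay = $10,735.16 − $2,080.27 = $8,654.89

$8,654.89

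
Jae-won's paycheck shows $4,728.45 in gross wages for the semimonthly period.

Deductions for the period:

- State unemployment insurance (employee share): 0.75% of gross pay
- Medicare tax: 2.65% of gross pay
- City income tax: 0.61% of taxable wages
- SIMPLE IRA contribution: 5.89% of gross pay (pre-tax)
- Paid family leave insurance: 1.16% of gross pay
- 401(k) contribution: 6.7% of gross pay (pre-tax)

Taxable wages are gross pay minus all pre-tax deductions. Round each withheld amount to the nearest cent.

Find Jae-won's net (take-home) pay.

$3,892.31

401(k) contribution: $4,728.45 × 0.067 = $316.81
SIMPLE IRA contribution: $4,728.45 × 0.0589 = $278.51
Pre-tax total = $316.81 + $278.51 = $595.32
Taxable wages = $4,728.45 − $595.32 = $4,133.13
City income tax: $4,133.13 × 0.0061 = $25.21
Paid family leave insurance: $4,728.45 × 0.0116 = $54.85
Medicare tax: $4,728.45 × 0.0265 = $125.30
State unemployment insurance (employee share): $4,728.45 × 0.0075 = $35.46
Total deductions = $316.81 + $278.51 + $25.21 + $54.85 + $125.30 + $35.46 = $836.14
Net pay = $4,728.45 − $836.14 = $3,892.31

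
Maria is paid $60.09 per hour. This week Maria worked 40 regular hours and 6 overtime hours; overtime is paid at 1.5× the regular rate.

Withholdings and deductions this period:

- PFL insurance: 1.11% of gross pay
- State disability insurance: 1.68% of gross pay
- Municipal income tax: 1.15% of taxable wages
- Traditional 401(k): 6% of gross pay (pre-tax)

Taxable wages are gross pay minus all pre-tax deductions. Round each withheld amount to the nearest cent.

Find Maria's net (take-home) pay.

$2,653.77

Regular pay: 40 × $60.09 = $2,403.60
Overtime pay: 6 × $60.09 × 1.5 = $540.81
Gross pay = $2,403.60 + $540.81 = $2,944.41
Traditional 401(k): $2,944.41 × 0.06 = $176.66
Taxable wages = $2,944.41 − $176.66 = $2,767.75
Municipal income tax: $2,767.75 × 0.0115 = $31.83
State disability insurance: $2,944.41 × 0.0168 = $49.47
PFL insurance: $2,944.41 × 0.0111 = $32.68
Total deductions = $176.66 + $31.83 + $49.47 + $32.68 = $290.64
Net pay = $2,944.41 − $290.64 = $2,653.77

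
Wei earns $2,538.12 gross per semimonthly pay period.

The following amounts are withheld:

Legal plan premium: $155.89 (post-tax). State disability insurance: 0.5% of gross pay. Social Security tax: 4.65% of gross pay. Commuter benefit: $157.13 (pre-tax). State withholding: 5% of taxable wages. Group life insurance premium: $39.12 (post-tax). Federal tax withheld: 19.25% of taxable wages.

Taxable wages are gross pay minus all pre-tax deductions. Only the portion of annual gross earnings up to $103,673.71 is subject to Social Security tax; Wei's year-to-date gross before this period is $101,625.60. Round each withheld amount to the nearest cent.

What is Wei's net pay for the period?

$1,500.66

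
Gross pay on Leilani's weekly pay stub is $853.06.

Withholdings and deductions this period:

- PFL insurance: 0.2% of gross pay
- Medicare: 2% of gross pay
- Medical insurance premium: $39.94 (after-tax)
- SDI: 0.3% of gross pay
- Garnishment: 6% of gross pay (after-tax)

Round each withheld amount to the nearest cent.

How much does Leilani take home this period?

$740.61

SDI: $853.06 × 0.003 = $2.56
Medicare: $853.06 × 0.02 = $17.06
PFL insurance: $853.06 × 0.002 = $1.71
Medical insurance premium: $39.94
Garnishment: $853.06 × 0.06 = $51.18
Total deductions = $2.56 + $17.06 + $1.71 + $39.94 + $51.18 = $112.45
Net pay = $853.06 − $112.45 = $740.61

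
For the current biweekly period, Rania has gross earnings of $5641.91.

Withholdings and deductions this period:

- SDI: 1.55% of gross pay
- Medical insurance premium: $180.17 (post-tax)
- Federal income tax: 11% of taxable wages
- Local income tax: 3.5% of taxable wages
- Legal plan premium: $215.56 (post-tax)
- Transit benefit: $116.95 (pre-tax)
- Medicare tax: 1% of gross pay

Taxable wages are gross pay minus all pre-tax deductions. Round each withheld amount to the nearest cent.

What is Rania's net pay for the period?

Transit benefit: $116.95
Taxable wages = $5641.91 − $116.95 = $5524.96
Local income tax: $5524.96 × 0.035 = $193.37
Federal income tax: $5524.96 × 0.11 = $607.75
SDI: $5641.91 × 0.0155 = $87.45
Medicare tax: $5641.91 × 0.01 = $56.42
Medical insurance premium: $180.17
Legal plan premium: $215.56
Total deductions = $116.95 + $193.37 + $607.75 + $87.45 + $56.42 + $180.17 + $215.56 = $1457.67
Net pay = $5641.91 − $1457.67 = $4184.24

$4184.24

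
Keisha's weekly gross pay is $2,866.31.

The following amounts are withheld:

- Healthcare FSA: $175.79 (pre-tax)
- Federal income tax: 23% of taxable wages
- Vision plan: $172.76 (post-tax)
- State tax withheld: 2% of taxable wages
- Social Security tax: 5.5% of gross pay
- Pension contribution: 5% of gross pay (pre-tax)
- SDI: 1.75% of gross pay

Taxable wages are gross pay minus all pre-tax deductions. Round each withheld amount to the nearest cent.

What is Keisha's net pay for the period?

Pension contribution: $2,866.31 × 0.05 = $143.32
Healthcare FSA: $175.79
Pre-tax total = $143.32 + $175.79 = $319.11
Taxable wages = $2,866.31 − $319.11 = $2,547.20
Federal income tax: $2,547.20 × 0.23 = $585.86
State tax withheld: $2,547.20 × 0.02 = $50.94
Social Security tax: $2,866.31 × 0.055 = $157.65
SDI: $2,866.31 × 0.0175 = $50.16
Vision plan: $172.76
Total deductions = $143.32 + $175.79 + $585.86 + $50.94 + $157.65 + $50.16 + $172.76 = $1,336.48
Net pay = $2,866.31 − $1,336.48 = $1,529.83

$1,529.83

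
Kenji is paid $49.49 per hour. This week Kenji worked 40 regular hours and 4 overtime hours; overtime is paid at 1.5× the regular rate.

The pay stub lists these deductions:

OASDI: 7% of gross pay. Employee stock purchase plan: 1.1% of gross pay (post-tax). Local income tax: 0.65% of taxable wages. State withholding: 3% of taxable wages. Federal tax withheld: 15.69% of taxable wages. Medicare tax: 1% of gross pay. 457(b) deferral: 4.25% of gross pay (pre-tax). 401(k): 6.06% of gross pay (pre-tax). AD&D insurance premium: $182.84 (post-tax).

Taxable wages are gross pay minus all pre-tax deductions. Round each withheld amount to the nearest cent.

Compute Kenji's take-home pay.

Regular pay: 40 × $49.49 = $1,979.60
Overtime pay: 4 × $49.49 × 1.5 = $296.94
Gross pay = $1,979.60 + $296.94 = $2,276.54
457(b) deferral: $2,276.54 × 0.0425 = $96.75
401(k): $2,276.54 × 0.0606 = $137.96
Pre-tax total = $96.75 + $137.96 = $234.71
Taxable wages = $2,276.54 − $234.71 = $2,041.83
Local income tax: $2,041.83 × 0.0065 = $13.27
State withholding: $2,041.83 × 0.03 = $61.25
Federal tax withheld: $2,041.83 × 0.1569 = $320.36
Medicare tax: $2,276.54 × 0.01 = $22.77
OASDI: $2,276.54 × 0.07 = $159.36
Employee stock purchase plan: $2,276.54 × 0.011 = $25.04
AD&D insurance premium: $182.84
Total deductions = $96.75 + $137.96 + $13.27 + $61.25 + $320.36 + $22.77 + $159.36 + $25.04 + $182.84 = $1,019.60
Net pay = $2,276.54 − $1,019.60 = $1,256.94

$1,256.94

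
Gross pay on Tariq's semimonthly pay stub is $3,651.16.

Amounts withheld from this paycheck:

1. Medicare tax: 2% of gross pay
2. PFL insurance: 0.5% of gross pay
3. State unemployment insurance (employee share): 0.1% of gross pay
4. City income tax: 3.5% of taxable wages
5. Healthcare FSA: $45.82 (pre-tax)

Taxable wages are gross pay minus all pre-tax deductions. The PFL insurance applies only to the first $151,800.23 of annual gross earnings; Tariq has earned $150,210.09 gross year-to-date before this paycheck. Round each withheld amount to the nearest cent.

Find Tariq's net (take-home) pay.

$3,394.53

Healthcare FSA: $45.82
Taxable wages = $3,651.16 − $45.82 = $3,605.34
City income tax: $3,605.34 × 0.035 = $126.19
PFL insurance: only $151,800.23 − $150,210.09 = $1,590.14 of this check is subject → $1,590.14 × 0.005 = $7.95
State unemployment insurance (employee share): $3,651.16 × 0.001 = $3.65
Medicare tax: $3,651.16 × 0.02 = $73.02
Total deductions = $45.82 + $126.19 + $7.95 + $3.65 + $73.02 = $256.63
Net pay = $3,651.16 − $256.63 = $3,394.53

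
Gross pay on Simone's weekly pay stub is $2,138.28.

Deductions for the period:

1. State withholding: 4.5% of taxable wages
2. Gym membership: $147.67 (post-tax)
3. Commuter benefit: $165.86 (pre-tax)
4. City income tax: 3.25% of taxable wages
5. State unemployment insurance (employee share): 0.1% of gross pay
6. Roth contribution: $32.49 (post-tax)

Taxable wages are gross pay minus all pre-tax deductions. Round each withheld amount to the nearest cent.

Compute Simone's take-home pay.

Commuter benefit: $165.86
Taxable wages = $2,138.28 − $165.86 = $1,972.42
City income tax: $1,972.42 × 0.0325 = $64.10
State withholding: $1,972.42 × 0.045 = $88.76
State unemployment insurance (employee share): $2,138.28 × 0.001 = $2.14
Gym membership: $147.67
Roth contribution: $32.49
Total deductions = $165.86 + $64.10 + $88.76 + $2.14 + $147.67 + $32.49 = $501.02
Net pay = $2,138.28 − $501.02 = $1,637.26

$1,637.26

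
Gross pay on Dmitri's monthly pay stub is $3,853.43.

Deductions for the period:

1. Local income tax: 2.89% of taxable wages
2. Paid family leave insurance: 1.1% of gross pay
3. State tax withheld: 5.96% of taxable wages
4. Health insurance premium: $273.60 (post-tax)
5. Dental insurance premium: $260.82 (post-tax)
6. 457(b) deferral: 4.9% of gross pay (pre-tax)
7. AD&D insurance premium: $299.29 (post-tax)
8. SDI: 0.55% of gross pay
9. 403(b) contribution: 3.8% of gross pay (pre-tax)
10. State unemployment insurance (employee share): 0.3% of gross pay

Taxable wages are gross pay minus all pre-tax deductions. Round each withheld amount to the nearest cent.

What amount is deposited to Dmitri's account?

457(b) deferral: $3,853.43 × 0.049 = $188.82
403(b) contribution: $3,853.43 × 0.038 = $146.43
Pre-tax total = $188.82 + $146.43 = $335.25
Taxable wages = $3,853.43 − $335.25 = $3,518.18
Local income tax: $3,518.18 × 0.0289 = $101.68
State tax withheld: $3,518.18 × 0.0596 = $209.68
State unemployment insurance (employee share): $3,853.43 × 0.003 = $11.56
Paid family leave insurance: $3,853.43 × 0.011 = $42.39
SDI: $3,853.43 × 0.0055 = $21.19
Health insurance premium: $273.60
Dental insurance premium: $260.82
AD&D insurance premium: $299.29
Total deductions = $188.82 + $146.43 + $101.68 + $209.68 + $11.56 + $42.39 + $21.19 + $273.60 + $260.82 + $299.29 = $1,555.46
Net pay = $3,853.43 − $1,555.46 = $2,297.97

$2,297.97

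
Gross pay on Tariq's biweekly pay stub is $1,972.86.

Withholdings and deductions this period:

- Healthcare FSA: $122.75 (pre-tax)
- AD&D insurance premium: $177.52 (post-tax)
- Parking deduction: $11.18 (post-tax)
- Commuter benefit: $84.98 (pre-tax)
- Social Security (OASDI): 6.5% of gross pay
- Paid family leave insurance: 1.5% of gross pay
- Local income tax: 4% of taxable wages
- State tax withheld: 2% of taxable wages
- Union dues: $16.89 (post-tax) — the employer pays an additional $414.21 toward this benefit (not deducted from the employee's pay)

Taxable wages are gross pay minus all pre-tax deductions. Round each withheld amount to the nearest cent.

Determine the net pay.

Healthcare FSA: $122.75
Commuter benefit: $84.98
Pre-tax total = $122.75 + $84.98 = $207.73
Taxable wages = $1,972.86 − $207.73 = $1,765.13
State tax withheld: $1,765.13 × 0.02 = $35.30
Local income tax: $1,765.13 × 0.04 = $70.61
Social Security (OASDI): $1,972.86 × 0.065 = $128.24
Paid family leave insurance: $1,972.86 × 0.015 = $29.59
AD&D insurance premium: $177.52
Parking deduction: $11.18
Union dues: $16.89
(Employer's $414.21 toward union dues is not withheld from the employee.)
Total deductions = $122.75 + $84.98 + $35.30 + $70.61 + $128.24 + $29.59 + $177.52 + $11.18 + $16.89 = $677.06
Net pay = $1,972.86 − $677.06 = $1,295.80

$1,295.80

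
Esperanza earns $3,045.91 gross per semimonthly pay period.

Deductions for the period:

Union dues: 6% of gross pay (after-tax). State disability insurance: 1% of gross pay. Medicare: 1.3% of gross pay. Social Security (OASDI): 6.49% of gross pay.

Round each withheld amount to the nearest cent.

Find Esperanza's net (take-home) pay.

$2,595.42

State disability insurance: $3,045.91 × 0.01 = $30.46
Social Security (OASDI): $3,045.91 × 0.0649 = $197.68
Medicare: $3,045.91 × 0.013 = $39.60
Union dues: $3,045.91 × 0.06 = $182.75
Total deductions = $30.46 + $197.68 + $39.60 + $182.75 = $450.49
Net pay = $3,045.91 − $450.49 = $2,595.42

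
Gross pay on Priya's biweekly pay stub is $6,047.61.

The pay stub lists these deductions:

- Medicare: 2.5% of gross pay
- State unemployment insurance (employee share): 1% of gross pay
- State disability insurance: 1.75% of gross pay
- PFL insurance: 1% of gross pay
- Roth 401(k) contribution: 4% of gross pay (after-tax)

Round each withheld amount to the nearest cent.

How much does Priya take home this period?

Medicare: $6,047.61 × 0.025 = $151.19
State disability insurance: $6,047.61 × 0.0175 = $105.83
State unemployment insurance (employee share): $6,047.61 × 0.01 = $60.48
PFL insurance: $6,047.61 × 0.01 = $60.48
Roth 401(k) contribution: $6,047.61 × 0.04 = $241.90
Total deductions = $151.19 + $105.83 + $60.48 + $60.48 + $241.90 = $619.88
Net pay = $6,047.61 − $619.88 = $5,427.73

$5,427.73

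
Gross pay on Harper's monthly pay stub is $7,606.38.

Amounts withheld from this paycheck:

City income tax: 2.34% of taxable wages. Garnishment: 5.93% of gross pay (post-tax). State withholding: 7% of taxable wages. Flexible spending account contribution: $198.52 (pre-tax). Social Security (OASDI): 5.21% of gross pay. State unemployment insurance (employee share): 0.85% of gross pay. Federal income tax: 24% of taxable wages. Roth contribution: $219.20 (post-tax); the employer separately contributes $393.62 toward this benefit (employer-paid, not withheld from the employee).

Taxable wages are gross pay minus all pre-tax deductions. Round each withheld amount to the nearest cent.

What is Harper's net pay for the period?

Flexible spending account contribution: $198.52
Taxable wages = $7,606.38 − $198.52 = $7,407.86
State withholding: $7,407.86 × 0.07 = $518.55
Federal income tax: $7,407.86 × 0.24 = $1,777.89
City income tax: $7,407.86 × 0.0234 = $173.34
State unemployment insurance (employee share): $7,606.38 × 0.0085 = $64.65
Social Security (OASDI): $7,606.38 × 0.0521 = $396.29
Roth contribution: $219.20
Garnishment: $7,606.38 × 0.0593 = $451.06
(Employer's $393.62 toward Roth contribution is not withheld from the employee.)
Total deductions = $198.52 + $518.55 + $1,777.89 + $173.34 + $64.65 + $396.29 + $219.20 + $451.06 = $3,799.50
Net pay = $7,606.38 − $3,799.50 = $3,806.88

$3,806.88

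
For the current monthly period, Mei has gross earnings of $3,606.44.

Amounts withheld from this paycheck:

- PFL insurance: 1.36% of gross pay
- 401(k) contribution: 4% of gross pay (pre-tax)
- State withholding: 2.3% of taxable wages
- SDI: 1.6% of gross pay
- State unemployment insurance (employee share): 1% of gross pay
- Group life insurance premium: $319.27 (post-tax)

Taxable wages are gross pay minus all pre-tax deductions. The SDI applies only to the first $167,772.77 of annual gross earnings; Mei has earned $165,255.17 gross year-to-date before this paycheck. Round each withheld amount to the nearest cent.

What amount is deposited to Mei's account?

$2,937.89

401(k) contribution: $3,606.44 × 0.04 = $144.26
Taxable wages = $3,606.44 − $144.26 = $3,462.18
State withholding: $3,462.18 × 0.023 = $79.63
PFL insurance: $3,606.44 × 0.0136 = $49.05
State unemployment insurance (employee share): $3,606.44 × 0.01 = $36.06
SDI: only $167,772.77 − $165,255.17 = $2,517.60 of this check is subject → $2,517.60 × 0.016 = $40.28
Group life insurance premium: $319.27
Total deductions = $144.26 + $79.63 + $49.05 + $36.06 + $40.28 + $319.27 = $668.55
Net pay = $3,606.44 − $668.55 = $2,937.89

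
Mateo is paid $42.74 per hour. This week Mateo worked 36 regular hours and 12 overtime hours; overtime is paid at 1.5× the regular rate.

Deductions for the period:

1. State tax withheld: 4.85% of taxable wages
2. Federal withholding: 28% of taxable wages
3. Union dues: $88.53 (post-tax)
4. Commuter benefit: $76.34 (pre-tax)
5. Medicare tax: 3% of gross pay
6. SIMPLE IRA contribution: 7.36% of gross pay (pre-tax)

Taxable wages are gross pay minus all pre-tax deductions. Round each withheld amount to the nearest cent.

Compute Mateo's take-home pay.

$1226.70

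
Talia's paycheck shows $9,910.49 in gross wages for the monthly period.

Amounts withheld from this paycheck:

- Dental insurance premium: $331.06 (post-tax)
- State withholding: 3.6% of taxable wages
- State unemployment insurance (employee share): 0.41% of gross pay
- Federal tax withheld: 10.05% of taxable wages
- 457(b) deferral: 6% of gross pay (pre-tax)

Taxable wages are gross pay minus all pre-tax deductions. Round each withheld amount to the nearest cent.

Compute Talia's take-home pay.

457(b) deferral: $9,910.49 × 0.06 = $594.63
Taxable wages = $9,910.49 − $594.63 = $9,315.86
Federal tax withheld: $9,315.86 × 0.1005 = $936.24
State withholding: $9,315.86 × 0.036 = $335.37
State unemployment insurance (employee share): $9,910.49 × 0.0041 = $40.63
Dental insurance premium: $331.06
Total deductions = $594.63 + $936.24 + $335.37 + $40.63 + $331.06 = $2,237.93
Net pay = $9,910.49 − $2,237.93 = $7,672.56

$7,672.56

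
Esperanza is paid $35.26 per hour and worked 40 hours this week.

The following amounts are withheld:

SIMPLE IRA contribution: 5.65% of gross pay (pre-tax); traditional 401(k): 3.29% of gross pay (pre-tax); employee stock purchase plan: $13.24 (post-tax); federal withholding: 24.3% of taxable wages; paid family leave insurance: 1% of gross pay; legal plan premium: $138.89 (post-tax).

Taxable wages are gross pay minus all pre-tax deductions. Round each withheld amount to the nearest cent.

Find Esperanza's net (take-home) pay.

$805.99

Gross pay: 40 × $35.26 = $1,410.40
SIMPLE IRA contribution: $1,410.40 × 0.0565 = $79.69
Traditional 401(k): $1,410.40 × 0.0329 = $46.40
Pre-tax total = $79.69 + $46.40 = $126.09
Taxable wages = $1,410.40 − $126.09 = $1,284.31
Federal withholding: $1,284.31 × 0.243 = $312.09
Paid family leave insurance: $1,410.40 × 0.01 = $14.10
Legal plan premium: $138.89
Employee stock purchase plan: $13.24
Total deductions = $79.69 + $46.40 + $312.09 + $14.10 + $138.89 + $13.24 = $604.41
Net pay = $1,410.40 − $604.41 = $805.99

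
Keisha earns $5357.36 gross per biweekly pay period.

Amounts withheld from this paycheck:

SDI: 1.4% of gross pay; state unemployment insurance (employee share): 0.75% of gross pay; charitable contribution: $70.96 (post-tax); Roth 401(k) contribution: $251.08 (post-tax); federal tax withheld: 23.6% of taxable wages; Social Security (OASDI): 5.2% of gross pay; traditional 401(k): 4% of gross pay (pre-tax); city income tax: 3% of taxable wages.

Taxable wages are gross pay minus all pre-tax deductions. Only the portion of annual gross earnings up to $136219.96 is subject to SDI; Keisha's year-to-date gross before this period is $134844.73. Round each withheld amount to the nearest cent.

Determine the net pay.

Traditional 401(k): $5357.36 × 0.04 = $214.29
Taxable wages = $5357.36 − $214.29 = $5143.07
City income tax: $5143.07 × 0.03 = $154.29
Federal tax withheld: $5143.07 × 0.236 = $1213.76
SDI: only $136219.96 − $134844.73 = $1375.23 of this check is subject → $1375.23 × 0.014 = $19.25
State unemployment insurance (employee share): $5357.36 × 0.0075 = $40.18
Social Security (OASDI): $5357.36 × 0.052 = $278.58
Charitable contribution: $70.96
Roth 401(k) contribution: $251.08
Total deductions = $214.29 + $154.29 + $1213.76 + $19.25 + $40.18 + $278.58 + $70.96 + $251.08 = $2242.39
Net pay = $5357.36 − $2242.39 = $3114.97

$3114.97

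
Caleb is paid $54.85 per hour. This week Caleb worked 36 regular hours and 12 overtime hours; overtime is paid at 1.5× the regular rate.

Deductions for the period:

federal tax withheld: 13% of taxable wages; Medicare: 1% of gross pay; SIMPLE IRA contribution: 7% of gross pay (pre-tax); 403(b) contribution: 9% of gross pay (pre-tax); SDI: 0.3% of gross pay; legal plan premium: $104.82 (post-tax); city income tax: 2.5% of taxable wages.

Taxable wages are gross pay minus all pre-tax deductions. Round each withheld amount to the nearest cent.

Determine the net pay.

Regular pay: 36 × $54.85 = $1974.60
Overtime pay: 12 × $54.85 × 1.5 = $987.30
Gross pay = $1974.60 + $987.30 = $2961.90
403(b) contribution: $2961.90 × 0.09 = $266.57
SIMPLE IRA contribution: $2961.90 × 0.07 = $207.33
Pre-tax total = $266.57 + $207.33 = $473.90
Taxable wages = $2961.90 − $473.90 = $2488.00
Federal tax withheld: $2488.00 × 0.13 = $323.44
City income tax: $2488.00 × 0.025 = $62.20
Medicare: $2961.90 × 0.01 = $29.62
SDI: $2961.90 × 0.003 = $8.89
Legal plan premium: $104.82
Total deductions = $266.57 + $207.33 + $323.44 + $62.20 + $29.62 + $8.89 + $104.82 = $1002.87
Net pay = $2961.90 − $1002.87 = $1959.03

$1959.03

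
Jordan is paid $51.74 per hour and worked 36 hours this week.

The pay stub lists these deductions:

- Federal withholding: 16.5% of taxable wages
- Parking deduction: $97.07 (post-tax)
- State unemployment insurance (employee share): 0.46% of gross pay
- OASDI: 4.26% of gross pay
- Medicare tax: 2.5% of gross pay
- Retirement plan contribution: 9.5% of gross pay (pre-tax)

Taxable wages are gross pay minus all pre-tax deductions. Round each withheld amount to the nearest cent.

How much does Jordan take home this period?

$1,175.99

Gross pay: 36 × $51.74 = $1,862.64
Retirement plan contribution: $1,862.64 × 0.095 = $176.95
Taxable wages = $1,862.64 − $176.95 = $1,685.69
Federal withholding: $1,685.69 × 0.165 = $278.14
OASDI: $1,862.64 × 0.0426 = $79.35
State unemployment insurance (employee share): $1,862.64 × 0.0046 = $8.57
Medicare tax: $1,862.64 × 0.025 = $46.57
Parking deduction: $97.07
Total deductions = $176.95 + $278.14 + $79.35 + $8.57 + $46.57 + $97.07 = $686.65
Net pay = $1,862.64 − $686.65 = $1,175.99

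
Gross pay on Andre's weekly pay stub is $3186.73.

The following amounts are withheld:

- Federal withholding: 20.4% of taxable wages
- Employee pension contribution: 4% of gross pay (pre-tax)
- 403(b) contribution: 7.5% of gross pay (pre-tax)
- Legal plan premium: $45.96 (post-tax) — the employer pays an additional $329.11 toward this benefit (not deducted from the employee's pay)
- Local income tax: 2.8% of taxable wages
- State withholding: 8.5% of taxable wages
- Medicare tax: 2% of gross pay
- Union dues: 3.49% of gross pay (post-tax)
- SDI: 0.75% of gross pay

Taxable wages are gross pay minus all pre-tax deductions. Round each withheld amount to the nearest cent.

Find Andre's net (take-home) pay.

$1681.43

Employee pension contribution: $3186.73 × 0.04 = $127.47
403(b) contribution: $3186.73 × 0.075 = $239.00
Pre-tax total = $127.47 + $239.00 = $366.47
Taxable wages = $3186.73 − $366.47 = $2820.26
State withholding: $2820.26 × 0.085 = $239.72
Local income tax: $2820.26 × 0.028 = $78.97
Federal withholding: $2820.26 × 0.204 = $575.33
Medicare tax: $3186.73 × 0.02 = $63.73
SDI: $3186.73 × 0.0075 = $23.90
Union dues: $3186.73 × 0.0349 = $111.22
Legal plan premium: $45.96
(Employer's $329.11 toward legal plan premium is not withheld from the employee.)
Total deductions = $127.47 + $239.00 + $239.72 + $78.97 + $575.33 + $63.73 + $23.90 + $111.22 + $45.96 = $1505.30
Net pay = $3186.73 − $1505.30 = $1681.43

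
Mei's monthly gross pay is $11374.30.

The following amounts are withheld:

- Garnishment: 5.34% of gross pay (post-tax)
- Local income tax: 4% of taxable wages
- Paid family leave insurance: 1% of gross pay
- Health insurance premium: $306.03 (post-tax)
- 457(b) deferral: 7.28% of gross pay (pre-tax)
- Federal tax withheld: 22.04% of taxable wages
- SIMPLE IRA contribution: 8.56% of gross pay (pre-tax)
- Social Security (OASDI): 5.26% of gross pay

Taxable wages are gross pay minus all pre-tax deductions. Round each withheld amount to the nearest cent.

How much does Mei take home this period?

457(b) deferral: $11374.30 × 0.0728 = $828.05
SIMPLE IRA contribution: $11374.30 × 0.0856 = $973.64
Pre-tax total = $828.05 + $973.64 = $1801.69
Taxable wages = $11374.30 − $1801.69 = $9572.61
Local income tax: $9572.61 × 0.04 = $382.90
Federal tax withheld: $9572.61 × 0.2204 = $2109.80
Social Security (OASDI): $11374.30 × 0.0526 = $598.29
Paid family leave insurance: $11374.30 × 0.01 = $113.74
Garnishment: $11374.30 × 0.0534 = $607.39
Health insurance premium: $306.03
Total deductions = $828.05 + $973.64 + $382.90 + $2109.80 + $598.29 + $113.74 + $607.39 + $306.03 = $5919.84
Net pay = $11374.30 − $5919.84 = $5454.46

$5454.46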